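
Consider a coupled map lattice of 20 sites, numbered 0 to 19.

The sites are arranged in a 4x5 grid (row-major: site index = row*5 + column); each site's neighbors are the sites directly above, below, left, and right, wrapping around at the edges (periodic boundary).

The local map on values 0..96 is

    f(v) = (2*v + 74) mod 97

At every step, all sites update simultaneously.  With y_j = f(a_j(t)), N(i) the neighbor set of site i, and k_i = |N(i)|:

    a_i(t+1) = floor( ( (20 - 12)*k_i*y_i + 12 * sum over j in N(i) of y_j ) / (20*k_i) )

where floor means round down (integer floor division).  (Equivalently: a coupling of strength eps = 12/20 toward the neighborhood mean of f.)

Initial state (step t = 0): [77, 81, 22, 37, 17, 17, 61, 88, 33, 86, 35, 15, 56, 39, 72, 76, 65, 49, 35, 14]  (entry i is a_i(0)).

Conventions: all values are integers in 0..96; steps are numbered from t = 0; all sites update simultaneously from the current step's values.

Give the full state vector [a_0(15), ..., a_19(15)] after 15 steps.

Simulating step by step:
t=0: [77, 81, 22, 37, 17, 17, 61, 88, 33, 86, 35, 15, 56, 39, 72, 76, 65, 49, 35, 14]
t=1: [28, 26, 42, 38, 25, 24, 18, 45, 49, 34, 29, 25, 64, 52, 33, 27, 27, 55, 46, 19]
t=2: [30, 32, 59, 56, 32, 28, 27, 50, 66, 43, 32, 23, 42, 61, 43, 29, 38, 60, 63, 31]
t=3: [37, 48, 69, 58, 50, 39, 38, 60, 39, 47, 39, 37, 39, 22, 46, 39, 36, 32, 21, 37]
t=4: [59, 54, 38, 62, 70, 56, 48, 27, 49, 66, 56, 52, 38, 38, 57, 52, 52, 37, 38, 53]
t=5: [79, 79, 46, 31, 37, 75, 72, 50, 45, 46, 86, 76, 53, 62, 71, 84, 77, 56, 49, 69]
t=6: [40, 39, 64, 54, 45, 39, 36, 67, 55, 53, 40, 41, 63, 38, 30, 40, 44, 74, 52, 36]
t=7: [57, 48, 30, 70, 67, 58, 47, 28, 70, 70, 54, 50, 25, 52, 51, 57, 55, 35, 64, 55]
t=8: [77, 72, 40, 19, 38, 77, 69, 36, 31, 38, 85, 71, 46, 52, 72, 88, 78, 42, 38, 63]
t=9: [38, 31, 45, 36, 37, 36, 26, 47, 45, 43, 40, 34, 59, 60, 38, 41, 38, 56, 45, 30]
t=10: [50, 45, 64, 57, 50, 49, 42, 67, 54, 58, 53, 53, 68, 42, 44, 53, 56, 77, 53, 49]
t=11: [76, 62, 34, 74, 81, 77, 60, 31, 72, 82, 79, 70, 35, 61, 72, 81, 75, 43, 72, 76]
t=12: [31, 17, 38, 31, 37, 30, 14, 33, 26, 36, 33, 25, 37, 18, 27, 36, 31, 47, 28, 32]
t=13: [37, 24, 45, 40, 45, 35, 19, 37, 33, 41, 38, 31, 43, 26, 34, 43, 39, 54, 37, 41]
t=14: [50, 38, 59, 57, 60, 45, 30, 48, 46, 53, 50, 43, 55, 41, 48, 57, 53, 69, 54, 57]
t=15: [62, 65, 73, 73, 51, 67, 53, 72, 73, 64, 74, 67, 66, 70, 75, 85, 66, 59, 72, 73]

Answer: [62, 65, 73, 73, 51, 67, 53, 72, 73, 64, 74, 67, 66, 70, 75, 85, 66, 59, 72, 73]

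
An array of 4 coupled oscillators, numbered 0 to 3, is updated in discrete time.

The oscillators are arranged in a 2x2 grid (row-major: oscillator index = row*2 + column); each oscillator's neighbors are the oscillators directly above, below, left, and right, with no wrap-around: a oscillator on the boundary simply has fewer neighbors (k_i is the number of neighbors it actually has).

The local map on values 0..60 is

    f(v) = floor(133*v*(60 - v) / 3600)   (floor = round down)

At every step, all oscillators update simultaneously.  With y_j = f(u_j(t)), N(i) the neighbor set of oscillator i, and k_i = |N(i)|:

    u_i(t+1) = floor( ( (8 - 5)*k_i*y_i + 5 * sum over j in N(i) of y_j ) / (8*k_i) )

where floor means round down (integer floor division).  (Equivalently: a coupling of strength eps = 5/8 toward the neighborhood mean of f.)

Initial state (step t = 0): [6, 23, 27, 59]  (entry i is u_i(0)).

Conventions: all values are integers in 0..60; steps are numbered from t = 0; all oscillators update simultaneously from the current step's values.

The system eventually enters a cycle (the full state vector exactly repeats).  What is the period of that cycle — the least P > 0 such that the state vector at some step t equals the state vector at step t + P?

Answer: 2
Key observation: The state at step 3, [32, 32, 32, 32], reappears at step 5 — and no state repeats earlier — so the cycle the system enters has period 2.

Derivation:
t=0: [6, 23, 27, 59]
t=1: [23, 15, 16, 20]
t=2: [27, 27, 28, 26]
t=3: [32, 32, 32, 32]
t=4: [33, 33, 33, 33]
t=5: [32, 32, 32, 32]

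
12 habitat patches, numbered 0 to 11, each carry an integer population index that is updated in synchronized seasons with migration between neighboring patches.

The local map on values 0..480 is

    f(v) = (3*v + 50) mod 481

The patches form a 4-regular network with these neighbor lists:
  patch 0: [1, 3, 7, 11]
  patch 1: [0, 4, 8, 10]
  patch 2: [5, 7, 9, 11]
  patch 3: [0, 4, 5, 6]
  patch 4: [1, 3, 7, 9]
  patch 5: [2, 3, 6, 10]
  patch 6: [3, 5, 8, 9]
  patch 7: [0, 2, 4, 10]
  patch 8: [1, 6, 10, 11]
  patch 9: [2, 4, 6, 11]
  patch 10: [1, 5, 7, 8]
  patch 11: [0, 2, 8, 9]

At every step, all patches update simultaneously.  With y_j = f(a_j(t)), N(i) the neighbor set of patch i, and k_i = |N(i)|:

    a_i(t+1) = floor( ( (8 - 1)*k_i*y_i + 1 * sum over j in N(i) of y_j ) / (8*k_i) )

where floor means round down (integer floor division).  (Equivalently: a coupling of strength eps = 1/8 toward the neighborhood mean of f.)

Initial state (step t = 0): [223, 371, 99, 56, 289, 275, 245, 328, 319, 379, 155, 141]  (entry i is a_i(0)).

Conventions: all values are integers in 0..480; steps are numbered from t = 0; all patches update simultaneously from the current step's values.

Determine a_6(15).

Simulating step by step:
t=0: [223, 371, 99, 56, 289, 275, 245, 328, 319, 379, 155, 141]
t=1: [238, 199, 340, 233, 403, 372, 293, 95, 71, 245, 52, 440]
t=2: [284, 178, 133, 273, 293, 210, 424, 321, 268, 305, 210, 386]
t=3: [393, 135, 408, 384, 409, 217, 345, 92, 354, 49, 196, 254]
t=4: [275, 425, 306, 238, 313, 218, 132, 318, 164, 206, 173, 318]
t=5: [367, 335, 20, 281, 50, 220, 413, 52, 82, 179, 98, 57]
t=6: [194, 113, 120, 390, 200, 237, 318, 206, 289, 119, 326, 215]
t=7: [164, 366, 392, 245, 186, 269, 79, 188, 403, 382, 98, 231]
t=8: [81, 188, 262, 292, 137, 366, 288, 141, 293, 234, 332, 256]
t=9: [299, 156, 350, 432, 444, 203, 421, 451, 422, 286, 112, 337]
t=10: [437, 83, 156, 380, 407, 195, 349, 429, 337, 405, 369, 129]
t=11: [390, 292, 72, 230, 308, 153, 142, 357, 119, 293, 199, 408]
t=12: [262, 415, 262, 250, 51, 60, 452, 161, 399, 425, 177, 316]
t=13: [333, 320, 331, 317, 210, 239, 425, 77, 277, 350, 115, 73]
t=14: [96, 75, 101, 63, 189, 277, 344, 269, 383, 149, 377, 257]
t=15: [334, 269, 344, 240, 147, 379, 132, 361, 237, 43, 231, 327]

Answer: a_6(15) = 132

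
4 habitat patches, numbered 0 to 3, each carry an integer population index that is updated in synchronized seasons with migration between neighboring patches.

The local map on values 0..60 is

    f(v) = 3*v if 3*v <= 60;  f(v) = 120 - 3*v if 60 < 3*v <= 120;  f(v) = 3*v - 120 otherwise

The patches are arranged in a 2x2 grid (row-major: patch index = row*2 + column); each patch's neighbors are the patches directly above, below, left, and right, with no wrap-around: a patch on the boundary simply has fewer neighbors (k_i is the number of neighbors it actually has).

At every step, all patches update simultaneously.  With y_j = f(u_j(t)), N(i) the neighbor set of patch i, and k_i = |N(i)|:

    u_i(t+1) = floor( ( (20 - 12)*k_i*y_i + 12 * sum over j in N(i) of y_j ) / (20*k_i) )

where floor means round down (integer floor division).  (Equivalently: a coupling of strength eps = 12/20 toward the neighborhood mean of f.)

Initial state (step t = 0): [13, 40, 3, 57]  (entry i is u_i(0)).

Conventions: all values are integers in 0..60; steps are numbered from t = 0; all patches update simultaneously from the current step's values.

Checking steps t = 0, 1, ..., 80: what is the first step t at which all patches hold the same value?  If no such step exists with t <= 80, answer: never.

Answer: 34
Key observation: Synchronization is absorbing here: once all patches are equal they stay equal, and step 34 is the first all-equal step.

Derivation:
t=0: [13, 40, 3, 57]  (not all equal)
t=1: [18, 27, 30, 23]  (not all equal)
t=2: [42, 47, 43, 41]  (not all equal)
t=3: [11, 11, 6, 10]  (not all equal)
t=4: [28, 32, 26, 27]  (not all equal)
t=5: [34, 32, 39, 35]  (not all equal)
t=6: [15, 19, 11, 14]  (not all equal)
t=7: [45, 48, 39, 43]  (not all equal)
t=8: [14, 16, 8, 11]  (not all equal)
t=9: [38, 41, 32, 34]  (not all equal)
t=10: [10, 8, 16, 15]  (not all equal)
t=11: [33, 32, 41, 39]  (not all equal)
t=12: [16, 16, 8, 9]  (not all equal)
t=13: [40, 41, 32, 32]  (not all equal)
t=14: [8, 8, 16, 17]  (not all equal)
t=15: [31, 32, 41, 42]  (not all equal)
t=16: [18, 19, 11, 10]  (not all equal)
t=17: [48, 48, 38, 39]  (not all equal)
t=18: [18, 17, 10, 10]  (not all equal)
t=19: [45, 45, 37, 36]  (not all equal)
t=20: [13, 14, 11, 12]  (not all equal)
t=21: [38, 39, 35, 36]  (not all equal)
t=22: [7, 6, 11, 10]  (not all equal)
t=23: [23, 22, 28, 27]  (not all equal)
t=24: [47, 48, 41, 42]  (not all equal)
t=25: [16, 17, 9, 10]  (not all equal)
t=26: [42, 43, 34, 35]  (not all equal)
t=27: [10, 9, 13, 14]  (not all equal)
t=28: [31, 32, 37, 36]  (not all equal)
t=29: [20, 21, 15, 14]  (not all equal)
t=30: [54, 53, 48, 47]  (not all equal)
t=31: [35, 34, 28, 27]  (not all equal)
t=32: [22, 23, 30, 31]  (not all equal)
t=33: [45, 44, 36, 35]  (not all equal)
t=34: [13, 13, 13, 13]  (all equal)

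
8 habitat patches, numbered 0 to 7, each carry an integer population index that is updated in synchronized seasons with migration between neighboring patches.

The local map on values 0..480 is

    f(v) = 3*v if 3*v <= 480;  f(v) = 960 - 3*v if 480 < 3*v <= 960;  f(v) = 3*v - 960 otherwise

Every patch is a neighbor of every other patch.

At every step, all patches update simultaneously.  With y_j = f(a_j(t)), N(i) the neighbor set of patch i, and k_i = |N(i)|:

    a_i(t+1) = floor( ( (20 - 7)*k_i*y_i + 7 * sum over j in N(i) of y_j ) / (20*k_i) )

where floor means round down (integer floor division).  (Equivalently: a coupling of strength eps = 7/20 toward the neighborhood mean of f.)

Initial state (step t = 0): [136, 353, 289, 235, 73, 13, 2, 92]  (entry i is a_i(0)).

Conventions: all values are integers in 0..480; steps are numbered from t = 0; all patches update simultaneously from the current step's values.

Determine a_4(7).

Answer: a_4(7) = 91

Derivation:
t=0: [136, 353, 289, 235, 73, 13, 2, 92]
t=1: [314, 129, 125, 222, 201, 93, 73, 235]
t=2: [120, 341, 334, 285, 323, 276, 240, 262]
t=3: [272, 94, 81, 119, 61, 135, 200, 160]
t=4: [209, 291, 268, 336, 232, 365, 338, 410]
t=5: [267, 119, 160, 96, 225, 148, 99, 229]
t=6: [224, 343, 417, 301, 300, 395, 307, 292]
t=7: [228, 97, 230, 89, 91, 190, 79, 106]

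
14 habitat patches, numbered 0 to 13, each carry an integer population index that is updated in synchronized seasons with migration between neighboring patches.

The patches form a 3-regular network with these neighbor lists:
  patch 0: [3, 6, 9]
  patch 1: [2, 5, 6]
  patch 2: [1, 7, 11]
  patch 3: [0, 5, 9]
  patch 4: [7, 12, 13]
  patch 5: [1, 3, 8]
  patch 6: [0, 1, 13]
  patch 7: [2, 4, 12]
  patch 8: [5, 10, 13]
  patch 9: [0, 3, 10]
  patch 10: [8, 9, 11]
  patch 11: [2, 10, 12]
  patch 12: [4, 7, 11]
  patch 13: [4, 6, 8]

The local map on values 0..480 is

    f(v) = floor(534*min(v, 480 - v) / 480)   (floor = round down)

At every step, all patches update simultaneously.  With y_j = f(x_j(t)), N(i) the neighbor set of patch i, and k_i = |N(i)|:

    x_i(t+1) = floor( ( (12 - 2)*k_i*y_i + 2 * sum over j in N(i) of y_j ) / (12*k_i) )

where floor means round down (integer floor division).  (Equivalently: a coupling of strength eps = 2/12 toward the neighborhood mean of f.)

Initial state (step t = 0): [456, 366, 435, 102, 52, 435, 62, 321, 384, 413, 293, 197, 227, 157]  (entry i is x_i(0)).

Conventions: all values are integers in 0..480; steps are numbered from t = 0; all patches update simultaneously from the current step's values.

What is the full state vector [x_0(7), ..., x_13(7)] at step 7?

Simulating step by step:
t=0: [456, 366, 435, 102, 52, 435, 62, 321, 384, 413, 293, 197, 227, 157]
t=1: [35, 114, 70, 102, 80, 60, 74, 166, 112, 80, 195, 210, 235, 157]
t=2: [47, 117, 94, 104, 108, 75, 87, 177, 128, 94, 204, 224, 245, 161]
t=3: [60, 124, 118, 109, 135, 90, 100, 190, 145, 108, 215, 240, 248, 169]
t=4: [74, 133, 143, 116, 161, 106, 114, 205, 163, 123, 229, 257, 249, 180]
t=5: [90, 144, 167, 126, 187, 122, 128, 223, 182, 139, 243, 243, 249, 193]
t=6: [107, 159, 191, 138, 213, 140, 144, 242, 202, 156, 253, 258, 253, 209]
t=7: [126, 175, 214, 152, 238, 159, 162, 258, 222, 173, 245, 244, 251, 227]

Answer: [126, 175, 214, 152, 238, 159, 162, 258, 222, 173, 245, 244, 251, 227]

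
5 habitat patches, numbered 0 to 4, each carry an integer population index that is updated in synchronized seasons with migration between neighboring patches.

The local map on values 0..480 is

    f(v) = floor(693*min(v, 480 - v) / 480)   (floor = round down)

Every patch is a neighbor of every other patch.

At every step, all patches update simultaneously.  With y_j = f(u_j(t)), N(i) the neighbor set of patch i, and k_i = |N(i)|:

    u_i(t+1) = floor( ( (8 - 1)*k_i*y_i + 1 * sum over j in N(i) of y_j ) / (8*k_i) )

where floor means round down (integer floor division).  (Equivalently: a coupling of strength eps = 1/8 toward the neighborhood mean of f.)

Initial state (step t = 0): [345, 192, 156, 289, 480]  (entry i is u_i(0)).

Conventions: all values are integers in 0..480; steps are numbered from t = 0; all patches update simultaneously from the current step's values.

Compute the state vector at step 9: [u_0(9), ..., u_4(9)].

Answer: [240, 239, 213, 224, 248]

Derivation:
t=0: [345, 192, 156, 289, 480]
t=1: [194, 264, 220, 262, 30]
t=2: [275, 301, 307, 304, 75]
t=3: [285, 254, 246, 250, 127]
t=4: [282, 320, 329, 325, 200]
t=5: [279, 233, 222, 227, 281]
t=6: [293, 332, 318, 324, 290]
t=7: [264, 217, 234, 227, 269]
t=8: [312, 313, 334, 325, 306]
t=9: [240, 239, 213, 224, 248]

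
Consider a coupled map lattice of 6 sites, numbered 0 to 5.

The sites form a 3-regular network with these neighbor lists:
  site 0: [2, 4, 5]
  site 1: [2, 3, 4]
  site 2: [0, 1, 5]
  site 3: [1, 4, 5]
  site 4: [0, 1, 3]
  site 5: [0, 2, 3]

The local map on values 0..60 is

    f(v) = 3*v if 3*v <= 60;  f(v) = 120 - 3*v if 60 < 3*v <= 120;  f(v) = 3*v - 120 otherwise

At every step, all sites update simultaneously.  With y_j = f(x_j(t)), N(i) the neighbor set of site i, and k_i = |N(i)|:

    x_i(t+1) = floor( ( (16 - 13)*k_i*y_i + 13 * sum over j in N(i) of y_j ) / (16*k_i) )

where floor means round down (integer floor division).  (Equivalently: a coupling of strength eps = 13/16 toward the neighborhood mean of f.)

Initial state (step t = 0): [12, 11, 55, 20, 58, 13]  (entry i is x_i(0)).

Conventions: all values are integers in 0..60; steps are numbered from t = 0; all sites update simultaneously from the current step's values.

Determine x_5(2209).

Answer: x_5(2209) = 15
Key observation: The state at step 20, [46, 45, 46, 44, 45, 45], reappears at step 22: the system is in a cycle of period 2 from step 20 on.  Therefore the state at step 2209 equals the state at step 20 + ((2209 - 20) mod 2) = 21, which is [16, 15, 16, 14, 15, 15].

Derivation:
t=0: [12, 11, 55, 20, 58, 13]
t=1: [44, 49, 37, 45, 45, 45]
t=2: [12, 15, 16, 18, 17, 12]
t=3: [43, 49, 40, 45, 46, 44]
t=4: [9, 14, 13, 18, 17, 8]
t=5: [35, 46, 32, 41, 42, 37]
t=6: [13, 12, 15, 9, 10, 13]
t=7: [38, 34, 39, 33, 33, 37]
t=8: [10, 15, 9, 16, 16, 9]
t=9: [33, 41, 32, 41, 42, 33]
t=10: [17, 9, 16, 8, 8, 16]
t=11: [42, 31, 43, 31, 32, 42]
t=12: [11, 21, 12, 20, 20, 12]
t=13: [41, 52, 40, 52, 51, 41]
t=14: [10, 25, 11, 26, 26, 11]
t=15: [34, 40, 35, 40, 39, 34]
t=16: [13, 4, 12, 5, 5, 12]
t=17: [30, 20, 30, 19, 20, 31]
t=18: [37, 51, 37, 50, 51, 36]
t=19: [16, 25, 16, 26, 25, 15]
t=20: [46, 45, 46, 44, 45, 45]
t=21: [16, 15, 16, 14, 15, 15]
t=22: [46, 45, 46, 44, 45, 45]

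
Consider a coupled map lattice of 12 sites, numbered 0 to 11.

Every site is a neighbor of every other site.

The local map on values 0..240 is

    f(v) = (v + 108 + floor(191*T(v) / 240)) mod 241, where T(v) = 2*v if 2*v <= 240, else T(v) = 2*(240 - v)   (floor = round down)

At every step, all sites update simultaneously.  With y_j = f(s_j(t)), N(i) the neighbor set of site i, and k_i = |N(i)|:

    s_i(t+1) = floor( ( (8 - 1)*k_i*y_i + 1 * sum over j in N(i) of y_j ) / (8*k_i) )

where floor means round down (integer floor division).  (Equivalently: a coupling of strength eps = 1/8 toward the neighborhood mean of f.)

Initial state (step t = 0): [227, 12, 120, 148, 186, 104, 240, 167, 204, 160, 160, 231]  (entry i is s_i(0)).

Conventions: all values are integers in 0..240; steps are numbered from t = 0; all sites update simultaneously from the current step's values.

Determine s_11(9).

Simulating step by step:
t=0: [227, 12, 120, 148, 186, 104, 240, 167, 204, 160, 160, 231]
t=1: [117, 139, 172, 158, 138, 136, 111, 148, 129, 151, 151, 115]
t=2: [168, 165, 149, 155, 166, 167, 155, 161, 170, 159, 159, 164]
t=3: [149, 151, 159, 156, 150, 150, 156, 152, 148, 153, 153, 151]
t=4: [159, 158, 154, 156, 159, 159, 156, 158, 160, 158, 158, 158]
t=5: [154, 155, 156, 155, 154, 154, 155, 155, 154, 155, 155, 155]
t=6: [156, 156, 156, 156, 156, 156, 156, 156, 156, 156, 156, 156]
t=7: [156, 156, 156, 156, 156, 156, 156, 156, 156, 156, 156, 156]
t=8: [156, 156, 156, 156, 156, 156, 156, 156, 156, 156, 156, 156]
t=9: [156, 156, 156, 156, 156, 156, 156, 156, 156, 156, 156, 156]

Answer: s_11(9) = 156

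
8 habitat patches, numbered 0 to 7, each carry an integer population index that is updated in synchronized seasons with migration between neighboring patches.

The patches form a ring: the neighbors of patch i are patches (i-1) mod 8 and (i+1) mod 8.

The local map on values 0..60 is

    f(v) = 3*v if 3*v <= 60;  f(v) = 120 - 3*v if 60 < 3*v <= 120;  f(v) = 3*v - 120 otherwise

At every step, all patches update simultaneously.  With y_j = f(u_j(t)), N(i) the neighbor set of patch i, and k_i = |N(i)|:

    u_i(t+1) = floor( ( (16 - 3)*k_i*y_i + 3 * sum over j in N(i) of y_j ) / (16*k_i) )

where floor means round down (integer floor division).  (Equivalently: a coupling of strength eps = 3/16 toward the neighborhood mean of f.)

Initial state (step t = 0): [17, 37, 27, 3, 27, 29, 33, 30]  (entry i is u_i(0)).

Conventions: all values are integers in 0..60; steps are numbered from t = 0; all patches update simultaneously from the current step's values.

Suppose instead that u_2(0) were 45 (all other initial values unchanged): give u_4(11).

Simulating step by step:
t=0: [17, 37, 45, 3, 27, 29, 33, 30]
t=1: [45, 13, 13, 12, 35, 32, 22, 31]
t=2: [18, 36, 38, 34, 17, 25, 48, 28]
t=3: [48, 15, 7, 19, 47, 43, 27, 36]
t=4: [24, 40, 26, 50, 23, 12, 33, 15]
t=5: [43, 8, 36, 33, 47, 36, 24, 43]
t=6: [10, 21, 13, 20, 20, 16, 40, 12]
t=7: [33, 52, 42, 58, 58, 44, 7, 32]
t=8: [22, 31, 13, 49, 50, 16, 20, 23]
t=9: [51, 30, 36, 28, 31, 47, 58, 52]
t=10: [33, 28, 15, 32, 27, 24, 49, 37]
t=11: [21, 35, 42, 27, 38, 45, 27, 11]

Answer: u_4(11) = 38
Key observation: This trace re-runs the system from the modified initial state.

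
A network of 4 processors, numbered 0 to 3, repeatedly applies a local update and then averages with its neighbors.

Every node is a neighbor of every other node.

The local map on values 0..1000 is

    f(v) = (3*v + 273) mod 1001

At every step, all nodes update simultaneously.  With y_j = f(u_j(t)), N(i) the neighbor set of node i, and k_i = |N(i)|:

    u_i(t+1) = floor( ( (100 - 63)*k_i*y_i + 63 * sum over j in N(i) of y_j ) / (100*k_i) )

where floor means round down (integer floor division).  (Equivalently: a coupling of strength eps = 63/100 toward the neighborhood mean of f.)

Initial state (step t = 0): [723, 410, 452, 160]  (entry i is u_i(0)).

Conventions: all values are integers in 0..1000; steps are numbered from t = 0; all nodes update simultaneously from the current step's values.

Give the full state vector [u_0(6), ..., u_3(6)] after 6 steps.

Answer: [869, 870, 879, 880]

Derivation:
t=0: [723, 410, 452, 160]
t=1: [558, 568, 588, 608]
t=2: [582, 587, 436, 446]
t=3: [262, 265, 352, 357]
t=4: [176, 177, 219, 222]
t=5: [857, 858, 878, 879]
t=6: [869, 870, 879, 880]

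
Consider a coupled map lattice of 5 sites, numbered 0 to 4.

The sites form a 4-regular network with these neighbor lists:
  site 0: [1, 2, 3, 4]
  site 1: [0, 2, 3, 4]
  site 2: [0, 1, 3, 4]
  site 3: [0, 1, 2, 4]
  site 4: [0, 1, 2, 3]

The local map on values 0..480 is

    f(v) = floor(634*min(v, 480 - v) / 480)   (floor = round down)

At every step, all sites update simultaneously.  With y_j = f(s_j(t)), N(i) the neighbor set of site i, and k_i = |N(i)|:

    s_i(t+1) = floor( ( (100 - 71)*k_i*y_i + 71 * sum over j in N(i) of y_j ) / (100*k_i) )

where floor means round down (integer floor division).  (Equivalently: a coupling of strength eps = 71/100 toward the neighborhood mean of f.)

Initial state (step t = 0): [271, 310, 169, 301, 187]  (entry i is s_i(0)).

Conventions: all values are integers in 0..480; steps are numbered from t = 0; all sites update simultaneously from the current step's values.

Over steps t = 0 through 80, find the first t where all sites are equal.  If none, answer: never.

Simulating step by step:
t=0: [271, 310, 169, 301, 187]  (not all equal)
t=1: [244, 239, 238, 240, 241]  (not all equal)
t=2: [314, 314, 314, 314, 314]  (all equal)

Answer: 2
Key observation: Synchronization is absorbing here: once all sites are equal they stay equal, and step 2 is the first all-equal step.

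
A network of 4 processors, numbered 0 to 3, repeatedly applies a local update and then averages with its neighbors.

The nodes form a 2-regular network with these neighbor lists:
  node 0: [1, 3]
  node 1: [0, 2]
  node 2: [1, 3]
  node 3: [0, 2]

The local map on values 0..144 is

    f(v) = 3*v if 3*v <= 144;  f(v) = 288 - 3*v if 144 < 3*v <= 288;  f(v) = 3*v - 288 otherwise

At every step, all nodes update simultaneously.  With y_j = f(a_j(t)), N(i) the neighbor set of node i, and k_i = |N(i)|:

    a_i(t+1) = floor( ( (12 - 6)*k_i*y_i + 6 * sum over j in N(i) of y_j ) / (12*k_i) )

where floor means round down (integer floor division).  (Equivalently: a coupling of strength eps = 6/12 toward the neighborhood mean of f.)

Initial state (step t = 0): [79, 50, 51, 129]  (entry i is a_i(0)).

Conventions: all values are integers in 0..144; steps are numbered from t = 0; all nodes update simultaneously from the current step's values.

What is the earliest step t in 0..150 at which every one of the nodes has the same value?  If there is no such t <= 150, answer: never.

Simulating step by step:
t=0: [79, 50, 51, 129]  (not all equal)
t=1: [84, 115, 126, 96]  (not all equal)
t=2: [32, 60, 59, 31]  (not all equal)
t=3: [98, 105, 105, 98]  (not all equal)
t=4: [11, 21, 21, 11]  (not all equal)
t=5: [40, 55, 55, 40]  (not all equal)
t=6: [120, 122, 122, 120]  (not all equal)
t=7: [73, 76, 76, 73]  (not all equal)
t=8: [66, 62, 62, 66]  (not all equal)
t=9: [93, 99, 99, 93]  (not all equal)
t=10: [9, 9, 9, 9]  (all equal)

Answer: 10
Key observation: Synchronization is absorbing here: once all nodes are equal they stay equal, and step 10 is the first all-equal step.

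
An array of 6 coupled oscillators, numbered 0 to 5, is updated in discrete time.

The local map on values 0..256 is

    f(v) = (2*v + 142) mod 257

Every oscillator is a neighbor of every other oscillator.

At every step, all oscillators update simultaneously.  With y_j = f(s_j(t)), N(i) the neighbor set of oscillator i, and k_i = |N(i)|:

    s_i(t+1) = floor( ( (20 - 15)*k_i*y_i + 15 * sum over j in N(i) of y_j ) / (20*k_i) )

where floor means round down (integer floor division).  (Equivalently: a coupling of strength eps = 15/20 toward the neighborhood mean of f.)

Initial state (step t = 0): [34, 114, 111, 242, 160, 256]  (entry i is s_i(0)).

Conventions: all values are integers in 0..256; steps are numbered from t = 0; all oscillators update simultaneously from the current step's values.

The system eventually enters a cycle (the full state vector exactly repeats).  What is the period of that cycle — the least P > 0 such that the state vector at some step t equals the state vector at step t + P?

Simulating step by step:
t=0: [34, 114, 111, 242, 160, 256]
t=1: [154, 144, 143, 144, 153, 147]
t=2: [181, 179, 179, 179, 181, 179]
t=3: [244, 244, 244, 244, 244, 244]
t=4: [116, 116, 116, 116, 116, 116]
t=5: [117, 117, 117, 117, 117, 117]
t=6: [119, 119, 119, 119, 119, 119]
t=7: [123, 123, 123, 123, 123, 123]
t=8: [131, 131, 131, 131, 131, 131]
t=9: [147, 147, 147, 147, 147, 147]
t=10: [179, 179, 179, 179, 179, 179]
t=11: [243, 243, 243, 243, 243, 243]
t=12: [114, 114, 114, 114, 114, 114]
t=13: [113, 113, 113, 113, 113, 113]
t=14: [111, 111, 111, 111, 111, 111]
t=15: [107, 107, 107, 107, 107, 107]
t=16: [99, 99, 99, 99, 99, 99]
t=17: [83, 83, 83, 83, 83, 83]
t=18: [51, 51, 51, 51, 51, 51]
t=19: [244, 244, 244, 244, 244, 244]

Answer: 16
Key observation: The state at step 3, [244, 244, 244, 244, 244, 244], reappears at step 19 — and no state repeats earlier — so the cycle the system enters has period 16.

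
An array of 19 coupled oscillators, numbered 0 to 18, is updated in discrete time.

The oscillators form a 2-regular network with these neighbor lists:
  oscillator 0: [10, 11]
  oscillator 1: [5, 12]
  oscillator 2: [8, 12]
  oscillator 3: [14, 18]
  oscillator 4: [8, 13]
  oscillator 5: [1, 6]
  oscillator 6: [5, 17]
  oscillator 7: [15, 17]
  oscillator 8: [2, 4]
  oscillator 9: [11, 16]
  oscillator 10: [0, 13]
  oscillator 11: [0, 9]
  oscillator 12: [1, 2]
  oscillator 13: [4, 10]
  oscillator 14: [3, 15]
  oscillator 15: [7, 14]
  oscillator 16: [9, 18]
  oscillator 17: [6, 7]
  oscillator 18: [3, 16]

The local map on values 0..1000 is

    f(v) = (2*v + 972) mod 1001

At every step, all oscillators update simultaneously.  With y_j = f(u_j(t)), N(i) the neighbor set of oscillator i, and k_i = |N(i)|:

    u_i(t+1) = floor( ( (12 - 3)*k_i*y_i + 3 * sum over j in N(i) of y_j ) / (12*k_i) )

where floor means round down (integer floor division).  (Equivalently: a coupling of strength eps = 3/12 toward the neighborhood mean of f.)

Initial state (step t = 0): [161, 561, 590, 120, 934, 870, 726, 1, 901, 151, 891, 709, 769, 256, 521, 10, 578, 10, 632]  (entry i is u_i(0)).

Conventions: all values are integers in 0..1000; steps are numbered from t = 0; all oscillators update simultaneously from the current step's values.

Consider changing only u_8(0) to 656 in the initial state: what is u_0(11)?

Answer: u_0(11) = 142
Key observation: This trace re-runs the system from the modified initial state.

Derivation:
t=0: [161, 561, 590, 120, 934, 870, 726, 1, 656, 151, 891, 709, 769, 256, 521, 10, 578, 10, 632]
t=1: [362, 221, 211, 189, 724, 596, 529, 978, 335, 269, 661, 361, 411, 561, 159, 867, 157, 918, 217]
t=2: [644, 429, 474, 348, 405, 176, 142, 883, 582, 504, 317, 670, 695, 157, 348, 679, 328, 723, 383]
t=3: [307, 707, 751, 675, 638, 377, 283, 645, 313, 851, 521, 387, 488, 387, 624, 421, 684, 435, 714]
t=4: [533, 497, 547, 317, 352, 658, 598, 401, 537, 639, 175, 715, 817, 591, 305, 669, 387, 730, 380]
t=5: [117, 835, 129, 617, 530, 355, 214, 672, 125, 329, 264, 335, 581, 238, 549, 400, 681, 439, 717]
t=6: [296, 581, 215, 212, 106, 640, 490, 438, 198, 593, 455, 585, 207, 401, 172, 626, 378, 725, 370]
t=7: [549, 178, 394, 424, 279, 322, 797, 715, 348, 225, 827, 194, 355, 712, 313, 311, 653, 539, 673]
t=8: [173, 407, 737, 728, 529, 572, 505, 380, 661, 395, 525, 330, 646, 439, 624, 569, 299, 156, 373]
t=9: [319, 635, 402, 436, 163, 306, 785, 597, 278, 720, 160, 608, 350, 642, 230, 199, 611, 426, 662]
t=10: [516, 336, 731, 722, 320, 534, 580, 272, 529, 354, 326, 266, 630, 264, 474, 351, 232, 705, 349]
t=11: [142, 515, 356, 509, 524, 125, 149, 517, 151, 626, 529, 462, 306, 528, 825, 684, 494, 365, 607]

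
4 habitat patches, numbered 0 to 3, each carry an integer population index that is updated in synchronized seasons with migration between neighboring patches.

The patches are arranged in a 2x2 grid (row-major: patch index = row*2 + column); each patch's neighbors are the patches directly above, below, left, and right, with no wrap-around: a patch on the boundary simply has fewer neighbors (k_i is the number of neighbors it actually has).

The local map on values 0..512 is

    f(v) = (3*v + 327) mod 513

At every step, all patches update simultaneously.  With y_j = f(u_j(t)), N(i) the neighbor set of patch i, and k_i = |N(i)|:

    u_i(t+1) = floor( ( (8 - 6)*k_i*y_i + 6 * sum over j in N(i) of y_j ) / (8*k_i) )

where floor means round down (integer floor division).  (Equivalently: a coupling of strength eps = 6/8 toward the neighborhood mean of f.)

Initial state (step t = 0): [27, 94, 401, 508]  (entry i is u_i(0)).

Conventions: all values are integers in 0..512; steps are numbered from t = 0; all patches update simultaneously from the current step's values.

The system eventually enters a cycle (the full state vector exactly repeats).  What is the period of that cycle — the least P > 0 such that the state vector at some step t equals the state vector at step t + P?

Simulating step by step:
t=0: [27, 94, 401, 508]
t=1: [327, 294, 396, 303]
t=2: [322, 230, 306, 304]
t=3: [337, 306, 234, 324]
t=4: [161, 274, 220, 151]
t=5: [298, 242, 330, 290]
t=6: [168, 144, 210, 162]
t=7: [338, 293, 342, 333]
t=8: [268, 275, 312, 265]
t=9: [162, 106, 134, 160]
t=10: [205, 255, 276, 204]
t=11: [180, 337, 352, 179]
t=12: [339, 342, 353, 338]
t=13: [337, 319, 327, 336]
t=14: [280, 297, 303, 279]
t=15: [186, 152, 157, 185]
t=16: [301, 345, 349, 300]
t=17: [307, 235, 238, 306]
t=18: [63, 166, 169, 62]
t=19: [238, 79, 81, 237]
t=20: [44, 22, 24, 43]
t=21: [411, 441, 442, 411]
t=22: [89, 43, 44, 89]
t=23: [363, 174, 175, 363]
t=24: [350, 376, 377, 350]
t=25: [410, 370, 371, 410]
t=26: [313, 116, 117, 313]
t=27: [182, 220, 221, 182]
t=28: [446, 388, 389, 446]
t=29: [381, 210, 211, 381]
t=30: [445, 444, 444, 445]
t=31: [120, 122, 122, 120]
t=32: [178, 175, 175, 178]
t=33: [341, 345, 345, 341]
t=34: [333, 327, 327, 333]
t=35: [286, 295, 295, 286]
t=36: [179, 165, 165, 179]
t=37: [319, 340, 340, 319]
t=38: [305, 273, 273, 305]
t=39: [144, 192, 192, 144]
t=40: [354, 282, 282, 354]
t=41: [201, 309, 309, 201]
t=42: [275, 369, 369, 275]
t=43: [337, 196, 196, 337]
t=44: [379, 334, 334, 379]
t=45: [336, 404, 404, 336]
t=46: [77, 231, 231, 77]
t=47: [391, 160, 160, 391]
t=48: [339, 429, 429, 339]
t=49: [135, 257, 257, 135]
t=50: [108, 182, 182, 108]
t=51: [304, 193, 193, 304]
t=52: [348, 258, 258, 348]
t=53: [142, 277, 277, 142]
t=54: [159, 213, 213, 159]
t=55: [412, 331, 331, 412]
t=56: [226, 91, 91, 226]
t=57: [188, 390, 390, 188]
t=58: [447, 401, 401, 447]
t=59: [410, 222, 222, 410]
t=60: [364, 133, 133, 364]
t=61: [258, 348, 348, 258]
t=62: [277, 142, 142, 277]
t=63: [213, 159, 159, 213]
t=64: [331, 412, 412, 331]
t=65: [91, 226, 226, 91]
t=66: [390, 188, 188, 390]
t=67: [401, 447, 447, 401]
t=68: [222, 410, 410, 222]
t=69: [133, 364, 364, 133]
t=70: [348, 258, 258, 348]

Answer: 18
Key observation: The state at step 52, [348, 258, 258, 348], reappears at step 70 — and no state repeats earlier — so the cycle the system enters has period 18.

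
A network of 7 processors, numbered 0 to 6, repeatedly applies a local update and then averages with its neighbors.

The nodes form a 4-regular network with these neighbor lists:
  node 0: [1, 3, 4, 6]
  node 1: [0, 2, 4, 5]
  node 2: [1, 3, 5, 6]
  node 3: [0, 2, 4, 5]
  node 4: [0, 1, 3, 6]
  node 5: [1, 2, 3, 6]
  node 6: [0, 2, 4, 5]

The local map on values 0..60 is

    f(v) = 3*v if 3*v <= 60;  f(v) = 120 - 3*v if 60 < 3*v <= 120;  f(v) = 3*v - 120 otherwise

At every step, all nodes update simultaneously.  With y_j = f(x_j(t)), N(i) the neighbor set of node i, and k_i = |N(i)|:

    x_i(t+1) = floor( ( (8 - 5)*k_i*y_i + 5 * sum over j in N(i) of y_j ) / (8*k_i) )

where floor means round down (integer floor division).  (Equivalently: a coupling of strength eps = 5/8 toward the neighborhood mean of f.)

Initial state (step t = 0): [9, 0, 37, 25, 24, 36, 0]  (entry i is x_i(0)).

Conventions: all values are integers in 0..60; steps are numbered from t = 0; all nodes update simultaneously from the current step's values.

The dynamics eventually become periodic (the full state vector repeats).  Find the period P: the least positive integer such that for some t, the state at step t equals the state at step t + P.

Answer: 2
Key observation: The state at step 20, [12, 12, 12, 12, 12, 12, 12], reappears at step 22 — and no state repeats earlier — so the cycle the system enters has period 2.

Derivation:
t=0: [9, 0, 37, 25, 24, 36, 0]
t=1: [24, 15, 12, 31, 29, 12, 15]
t=2: [41, 40, 37, 34, 38, 37, 40]
t=3: [4, 4, 7, 10, 5, 7, 4]
t=4: [15, 15, 19, 22, 15, 19, 15]
t=5: [46, 48, 52, 52, 46, 52, 48]
t=6: [22, 25, 32, 30, 22, 32, 25]
t=7: [47, 41, 31, 35, 47, 31, 41]
t=8: [14, 16, 17, 20, 14, 17, 16]
t=9: [46, 47, 51, 51, 46, 51, 47]
t=10: [21, 23, 29, 28, 21, 29, 23]
t=11: [51, 47, 39, 41, 51, 39, 47]
t=12: [24, 19, 8, 12, 24, 8, 19]
t=13: [48, 43, 36, 36, 48, 36, 43]
t=14: [17, 14, 11, 15, 17, 11, 14]
t=15: [47, 42, 37, 43, 47, 37, 42]
t=16: [14, 11, 8, 12, 14, 8, 11]
t=17: [38, 33, 28, 34, 38, 28, 33]
t=18: [12, 21, 28, 19, 12, 28, 21]
t=19: [45, 43, 45, 43, 45, 45, 43]
t=20: [12, 12, 12, 12, 12, 12, 12]
t=21: [36, 36, 36, 36, 36, 36, 36]
t=22: [12, 12, 12, 12, 12, 12, 12]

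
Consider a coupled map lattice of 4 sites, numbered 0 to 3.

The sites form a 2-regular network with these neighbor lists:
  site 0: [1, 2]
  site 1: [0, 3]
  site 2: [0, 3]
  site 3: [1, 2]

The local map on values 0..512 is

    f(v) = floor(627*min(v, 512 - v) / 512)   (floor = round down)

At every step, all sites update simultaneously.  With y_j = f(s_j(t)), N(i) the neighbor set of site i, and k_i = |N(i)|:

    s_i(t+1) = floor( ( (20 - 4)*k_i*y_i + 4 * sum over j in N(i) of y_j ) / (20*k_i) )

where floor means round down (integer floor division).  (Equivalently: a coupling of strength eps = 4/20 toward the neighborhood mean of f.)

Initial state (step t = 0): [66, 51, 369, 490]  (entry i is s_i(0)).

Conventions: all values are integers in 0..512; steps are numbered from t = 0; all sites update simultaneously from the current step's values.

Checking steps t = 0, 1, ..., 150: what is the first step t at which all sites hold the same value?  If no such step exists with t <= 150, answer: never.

Simulating step by step:
t=0: [66, 51, 369, 490]  (not all equal)
t=1: [87, 60, 150, 44]  (not all equal)
t=2: [110, 74, 162, 68]  (not all equal)
t=3: [136, 93, 180, 95]  (not all equal)
t=4: [166, 118, 204, 126]  (not all equal)
t=5: [201, 150, 234, 162]  (not all equal)
t=6: [243, 190, 273, 205]  (not all equal)
t=7: [290, 240, 288, 253]  (not all equal)
t=8: [273, 292, 277, 303]  (not all equal)
t=9: [289, 269, 284, 259]  (not all equal)
t=10: [276, 295, 281, 304]  (not all equal)
t=11: [285, 266, 279, 257]  (not all equal)
t=12: [280, 299, 286, 308]  (not all equal)
t=13: [280, 261, 274, 252]  (not all equal)
t=14: [287, 304, 292, 306]  (not all equal)
t=15: [272, 255, 267, 253]  (not all equal)
t=16: [295, 309, 300, 308]  (not all equal)
t=17: [262, 249, 258, 249]  (not all equal)
t=18: [306, 304, 309, 304]  (not all equal)
t=19: [251, 253, 249, 253]  (not all equal)
t=20: [306, 308, 304, 308]  (not all equal)
t=21: [251, 249, 253, 249]  (not all equal)
t=22: [306, 304, 308, 304]  (not all equal)
t=23: [251, 253, 249, 253]  (not all equal)

Answer: never
Key observation: The state at step 19 reappears at step 23 — the system is in a cycle of period 4 from step 19 on.  No step 0..23 is synchronized, and the cycle repeats forever, so no step up to 150 (or ever) has all sites equal.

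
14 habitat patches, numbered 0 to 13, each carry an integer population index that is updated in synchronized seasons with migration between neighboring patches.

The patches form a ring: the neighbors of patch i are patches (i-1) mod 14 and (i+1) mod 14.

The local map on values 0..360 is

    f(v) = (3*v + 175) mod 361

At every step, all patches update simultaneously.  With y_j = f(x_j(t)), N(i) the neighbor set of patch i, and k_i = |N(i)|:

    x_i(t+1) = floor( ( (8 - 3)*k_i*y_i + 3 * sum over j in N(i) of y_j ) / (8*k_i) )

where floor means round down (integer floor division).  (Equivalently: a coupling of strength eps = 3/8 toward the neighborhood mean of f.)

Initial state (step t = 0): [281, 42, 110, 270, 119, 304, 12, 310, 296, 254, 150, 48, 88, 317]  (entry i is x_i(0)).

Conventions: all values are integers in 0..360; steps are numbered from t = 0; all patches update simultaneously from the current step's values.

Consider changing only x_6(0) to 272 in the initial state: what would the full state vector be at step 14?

Answer: [105, 108, 132, 99, 210, 225, 248, 220, 108, 123, 246, 195, 149, 102]
Key observation: This trace re-runs the system from the modified initial state.

Derivation:
t=0: [281, 42, 110, 270, 119, 304, 272, 310, 296, 254, 150, 48, 88, 317]
t=1: [249, 270, 195, 223, 156, 85, 173, 128, 257, 247, 265, 263, 116, 97]
t=2: [194, 209, 95, 136, 212, 158, 258, 228, 213, 209, 236, 228, 166, 133]
t=3: [76, 75, 118, 174, 151, 239, 221, 145, 98, 97, 141, 174, 260, 198]
t=4: [42, 63, 175, 291, 261, 178, 151, 197, 133, 130, 230, 298, 217, 80]
t=5: [198, 121, 273, 311, 273, 311, 240, 117, 179, 194, 192, 263, 140, 109]
t=6: [89, 170, 207, 117, 179, 99, 143, 201, 256, 93, 70, 200, 218, 140]
t=7: [155, 231, 137, 182, 271, 180, 183, 122, 166, 104, 42, 57, 120, 181]
t=8: [268, 185, 235, 317, 300, 271, 101, 171, 252, 193, 276, 305, 240, 308]
t=9: [165, 82, 108, 122, 278, 254, 184, 265, 197, 111, 182, 89, 112, 90]
t=10: [220, 121, 131, 192, 253, 189, 89, 164, 101, 167, 267, 146, 124, 138]
t=11: [146, 170, 168, 96, 141, 67, 111, 228, 189, 266, 265, 240, 206, 198]
t=12: [227, 309, 278, 167, 170, 81, 120, 116, 85, 207, 234, 167, 85, 89]
t=13: [102, 90, 242, 311, 272, 129, 149, 146, 87, 88, 169, 238, 117, 88]
t=14: [105, 108, 132, 99, 210, 225, 248, 220, 108, 123, 246, 195, 149, 102]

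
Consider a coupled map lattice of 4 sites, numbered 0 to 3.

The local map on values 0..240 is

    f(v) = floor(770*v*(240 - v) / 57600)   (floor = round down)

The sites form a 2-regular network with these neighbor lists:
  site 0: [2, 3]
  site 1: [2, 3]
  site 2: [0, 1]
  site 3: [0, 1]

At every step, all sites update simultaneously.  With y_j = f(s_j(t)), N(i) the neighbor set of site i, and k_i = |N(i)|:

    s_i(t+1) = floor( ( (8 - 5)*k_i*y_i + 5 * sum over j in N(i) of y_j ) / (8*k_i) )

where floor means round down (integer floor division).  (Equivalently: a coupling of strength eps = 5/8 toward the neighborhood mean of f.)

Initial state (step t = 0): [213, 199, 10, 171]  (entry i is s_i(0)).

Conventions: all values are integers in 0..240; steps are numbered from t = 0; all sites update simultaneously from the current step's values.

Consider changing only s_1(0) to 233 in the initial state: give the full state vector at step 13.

Answer: [191, 191, 191, 191]
Key observation: This trace re-runs the system from the modified initial state.

Derivation:
t=0: [213, 233, 10, 171]
t=1: [86, 66, 41, 89]
t=2: [156, 147, 144, 170]
t=3: [172, 175, 180, 171]
t=4: [152, 151, 150, 155]
t=5: [178, 178, 179, 177]
t=6: [147, 147, 146, 147]
t=7: [182, 182, 182, 182]
t=8: [141, 141, 141, 141]
t=9: [186, 186, 186, 186]
t=10: [134, 134, 134, 134]
t=11: [189, 189, 189, 189]
t=12: [128, 128, 128, 128]
t=13: [191, 191, 191, 191]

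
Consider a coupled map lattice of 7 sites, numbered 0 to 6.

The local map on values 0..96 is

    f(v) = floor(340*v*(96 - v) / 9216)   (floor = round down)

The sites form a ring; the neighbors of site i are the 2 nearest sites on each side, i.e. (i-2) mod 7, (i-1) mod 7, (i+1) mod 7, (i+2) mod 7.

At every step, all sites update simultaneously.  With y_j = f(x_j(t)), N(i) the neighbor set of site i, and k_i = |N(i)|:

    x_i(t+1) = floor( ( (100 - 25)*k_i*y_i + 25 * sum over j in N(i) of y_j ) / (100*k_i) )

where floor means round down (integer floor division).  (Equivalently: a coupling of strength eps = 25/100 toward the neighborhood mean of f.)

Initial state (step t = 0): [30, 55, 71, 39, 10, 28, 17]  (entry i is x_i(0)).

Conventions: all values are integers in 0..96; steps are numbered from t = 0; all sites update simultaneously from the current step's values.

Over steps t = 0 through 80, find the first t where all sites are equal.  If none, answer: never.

Simulating step by step:
t=0: [30, 55, 71, 39, 10, 28, 17]  (not all equal)
t=1: [71, 79, 65, 77, 39, 67, 52]  (not all equal)
t=2: [66, 54, 71, 57, 79, 71, 79]  (not all equal)
t=3: [71, 79, 66, 77, 53, 64, 53]  (not all equal)
t=4: [66, 53, 70, 57, 80, 74, 80]  (not all equal)
t=5: [70, 79, 68, 77, 51, 60, 51]  (not all equal)
t=6: [67, 53, 68, 57, 80, 77, 80]  (not all equal)
t=7: [69, 79, 70, 77, 51, 55, 51]  (not all equal)
t=8: [68, 53, 66, 57, 80, 80, 80]  (not all equal)
t=9: [68, 80, 72, 77, 50, 50, 50]  (not all equal)
t=10: [69, 52, 63, 57, 80, 81, 80]  (not all equal)
t=11: [66, 80, 74, 77, 50, 48, 50]  (not all equal)
t=12: [72, 52, 61, 57, 80, 82, 81]  (not all equal)
t=13: [62, 79, 75, 77, 50, 46, 47]  (not all equal)
t=14: [74, 53, 59, 56, 80, 81, 81]  (not all equal)
t=15: [60, 79, 77, 77, 50, 47, 47]  (not all equal)
t=16: [76, 53, 56, 56, 80, 81, 81]  (not all equal)
t=17: [57, 79, 78, 77, 51, 47, 47]  (not all equal)
t=18: [78, 53, 55, 56, 80, 81, 81]  (not all equal)
t=19: [54, 79, 78, 77, 51, 47, 47]  (not all equal)
t=20: [79, 53, 55, 56, 80, 82, 81]  (not all equal)
t=21: [52, 79, 78, 77, 50, 45, 46]  (not all equal)
t=22: [79, 53, 55, 56, 80, 82, 81]  (not all equal)

Answer: never
Key observation: The state at step 20 reappears at step 22 — the system is in a cycle of period 2 from step 20 on.  No step 0..22 is synchronized, and the cycle repeats forever, so no step up to 80 (or ever) has all sites equal.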